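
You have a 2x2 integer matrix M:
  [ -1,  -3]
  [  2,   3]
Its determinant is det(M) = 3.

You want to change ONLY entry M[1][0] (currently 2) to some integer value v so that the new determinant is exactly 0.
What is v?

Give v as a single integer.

det is linear in entry M[1][0]: det = old_det + (v - 2) * C_10
Cofactor C_10 = 3
Want det = 0: 3 + (v - 2) * 3 = 0
  (v - 2) = -3 / 3 = -1
  v = 2 + (-1) = 1

Answer: 1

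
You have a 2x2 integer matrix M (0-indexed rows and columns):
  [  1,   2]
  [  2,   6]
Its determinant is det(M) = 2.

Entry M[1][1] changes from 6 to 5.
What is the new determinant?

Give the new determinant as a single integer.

Answer: 1

Derivation:
det is linear in row 1: changing M[1][1] by delta changes det by delta * cofactor(1,1).
Cofactor C_11 = (-1)^(1+1) * minor(1,1) = 1
Entry delta = 5 - 6 = -1
Det delta = -1 * 1 = -1
New det = 2 + -1 = 1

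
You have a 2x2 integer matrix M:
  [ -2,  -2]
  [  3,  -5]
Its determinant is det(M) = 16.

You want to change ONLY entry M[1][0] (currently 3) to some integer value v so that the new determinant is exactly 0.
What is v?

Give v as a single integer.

det is linear in entry M[1][0]: det = old_det + (v - 3) * C_10
Cofactor C_10 = 2
Want det = 0: 16 + (v - 3) * 2 = 0
  (v - 3) = -16 / 2 = -8
  v = 3 + (-8) = -5

Answer: -5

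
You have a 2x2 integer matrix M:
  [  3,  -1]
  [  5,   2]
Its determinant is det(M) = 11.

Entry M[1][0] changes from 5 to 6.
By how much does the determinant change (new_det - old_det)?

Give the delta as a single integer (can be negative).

Cofactor C_10 = 1
Entry delta = 6 - 5 = 1
Det delta = entry_delta * cofactor = 1 * 1 = 1

Answer: 1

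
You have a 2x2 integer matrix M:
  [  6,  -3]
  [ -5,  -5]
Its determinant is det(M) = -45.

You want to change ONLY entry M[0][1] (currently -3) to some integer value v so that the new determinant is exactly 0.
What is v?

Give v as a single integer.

det is linear in entry M[0][1]: det = old_det + (v - -3) * C_01
Cofactor C_01 = 5
Want det = 0: -45 + (v - -3) * 5 = 0
  (v - -3) = 45 / 5 = 9
  v = -3 + (9) = 6

Answer: 6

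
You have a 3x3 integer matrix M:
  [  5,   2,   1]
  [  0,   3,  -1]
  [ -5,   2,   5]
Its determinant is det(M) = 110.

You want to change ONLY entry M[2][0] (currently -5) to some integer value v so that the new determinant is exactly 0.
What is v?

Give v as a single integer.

det is linear in entry M[2][0]: det = old_det + (v - -5) * C_20
Cofactor C_20 = -5
Want det = 0: 110 + (v - -5) * -5 = 0
  (v - -5) = -110 / -5 = 22
  v = -5 + (22) = 17

Answer: 17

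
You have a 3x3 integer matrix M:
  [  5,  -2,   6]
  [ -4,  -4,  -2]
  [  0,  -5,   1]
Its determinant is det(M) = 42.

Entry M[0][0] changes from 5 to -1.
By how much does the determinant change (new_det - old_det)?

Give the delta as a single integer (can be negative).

Cofactor C_00 = -14
Entry delta = -1 - 5 = -6
Det delta = entry_delta * cofactor = -6 * -14 = 84

Answer: 84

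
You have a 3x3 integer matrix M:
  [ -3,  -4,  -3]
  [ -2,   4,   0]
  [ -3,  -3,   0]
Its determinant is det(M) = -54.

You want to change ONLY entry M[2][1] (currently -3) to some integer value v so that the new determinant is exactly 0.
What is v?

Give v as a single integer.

det is linear in entry M[2][1]: det = old_det + (v - -3) * C_21
Cofactor C_21 = 6
Want det = 0: -54 + (v - -3) * 6 = 0
  (v - -3) = 54 / 6 = 9
  v = -3 + (9) = 6

Answer: 6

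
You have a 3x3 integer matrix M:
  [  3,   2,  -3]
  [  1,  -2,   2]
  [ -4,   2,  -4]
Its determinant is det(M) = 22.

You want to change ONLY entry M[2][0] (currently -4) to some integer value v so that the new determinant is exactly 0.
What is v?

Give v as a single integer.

det is linear in entry M[2][0]: det = old_det + (v - -4) * C_20
Cofactor C_20 = -2
Want det = 0: 22 + (v - -4) * -2 = 0
  (v - -4) = -22 / -2 = 11
  v = -4 + (11) = 7

Answer: 7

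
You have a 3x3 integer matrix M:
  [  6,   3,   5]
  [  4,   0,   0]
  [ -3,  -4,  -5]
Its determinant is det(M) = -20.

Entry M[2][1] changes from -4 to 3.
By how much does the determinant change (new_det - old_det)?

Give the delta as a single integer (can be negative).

Answer: 140

Derivation:
Cofactor C_21 = 20
Entry delta = 3 - -4 = 7
Det delta = entry_delta * cofactor = 7 * 20 = 140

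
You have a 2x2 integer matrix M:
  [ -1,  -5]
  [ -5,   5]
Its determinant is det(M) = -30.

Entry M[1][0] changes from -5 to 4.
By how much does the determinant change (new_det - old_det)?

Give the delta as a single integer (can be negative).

Cofactor C_10 = 5
Entry delta = 4 - -5 = 9
Det delta = entry_delta * cofactor = 9 * 5 = 45

Answer: 45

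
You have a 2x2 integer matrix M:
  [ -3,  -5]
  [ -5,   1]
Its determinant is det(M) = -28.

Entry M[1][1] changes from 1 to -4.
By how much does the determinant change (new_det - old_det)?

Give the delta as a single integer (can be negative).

Answer: 15

Derivation:
Cofactor C_11 = -3
Entry delta = -4 - 1 = -5
Det delta = entry_delta * cofactor = -5 * -3 = 15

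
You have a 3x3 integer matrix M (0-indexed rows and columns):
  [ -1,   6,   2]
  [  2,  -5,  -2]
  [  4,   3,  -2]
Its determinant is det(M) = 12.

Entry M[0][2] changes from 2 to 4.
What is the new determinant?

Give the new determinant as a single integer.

det is linear in row 0: changing M[0][2] by delta changes det by delta * cofactor(0,2).
Cofactor C_02 = (-1)^(0+2) * minor(0,2) = 26
Entry delta = 4 - 2 = 2
Det delta = 2 * 26 = 52
New det = 12 + 52 = 64

Answer: 64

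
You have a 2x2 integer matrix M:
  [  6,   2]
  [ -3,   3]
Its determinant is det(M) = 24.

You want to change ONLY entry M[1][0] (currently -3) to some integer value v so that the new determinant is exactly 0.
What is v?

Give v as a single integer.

Answer: 9

Derivation:
det is linear in entry M[1][0]: det = old_det + (v - -3) * C_10
Cofactor C_10 = -2
Want det = 0: 24 + (v - -3) * -2 = 0
  (v - -3) = -24 / -2 = 12
  v = -3 + (12) = 9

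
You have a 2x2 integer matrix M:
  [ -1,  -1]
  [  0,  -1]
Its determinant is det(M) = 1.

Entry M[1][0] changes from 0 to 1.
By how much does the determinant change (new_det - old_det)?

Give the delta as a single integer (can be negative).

Answer: 1

Derivation:
Cofactor C_10 = 1
Entry delta = 1 - 0 = 1
Det delta = entry_delta * cofactor = 1 * 1 = 1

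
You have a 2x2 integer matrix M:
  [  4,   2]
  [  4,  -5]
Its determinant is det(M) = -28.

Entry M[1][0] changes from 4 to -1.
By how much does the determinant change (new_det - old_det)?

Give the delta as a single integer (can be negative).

Cofactor C_10 = -2
Entry delta = -1 - 4 = -5
Det delta = entry_delta * cofactor = -5 * -2 = 10

Answer: 10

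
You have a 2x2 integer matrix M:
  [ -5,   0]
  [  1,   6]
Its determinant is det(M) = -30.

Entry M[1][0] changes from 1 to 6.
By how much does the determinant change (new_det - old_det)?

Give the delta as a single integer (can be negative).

Answer: 0

Derivation:
Cofactor C_10 = 0
Entry delta = 6 - 1 = 5
Det delta = entry_delta * cofactor = 5 * 0 = 0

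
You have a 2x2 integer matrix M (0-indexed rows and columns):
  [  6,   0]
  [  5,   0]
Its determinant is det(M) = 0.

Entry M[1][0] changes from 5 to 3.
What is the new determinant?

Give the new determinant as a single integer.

Answer: 0

Derivation:
det is linear in row 1: changing M[1][0] by delta changes det by delta * cofactor(1,0).
Cofactor C_10 = (-1)^(1+0) * minor(1,0) = 0
Entry delta = 3 - 5 = -2
Det delta = -2 * 0 = 0
New det = 0 + 0 = 0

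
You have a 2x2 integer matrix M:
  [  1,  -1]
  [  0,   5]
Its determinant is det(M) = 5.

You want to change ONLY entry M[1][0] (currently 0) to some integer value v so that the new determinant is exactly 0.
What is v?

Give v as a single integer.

det is linear in entry M[1][0]: det = old_det + (v - 0) * C_10
Cofactor C_10 = 1
Want det = 0: 5 + (v - 0) * 1 = 0
  (v - 0) = -5 / 1 = -5
  v = 0 + (-5) = -5

Answer: -5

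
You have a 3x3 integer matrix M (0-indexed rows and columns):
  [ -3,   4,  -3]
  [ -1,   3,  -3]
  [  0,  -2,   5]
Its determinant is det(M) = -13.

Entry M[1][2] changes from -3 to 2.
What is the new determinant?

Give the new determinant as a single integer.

Answer: -43

Derivation:
det is linear in row 1: changing M[1][2] by delta changes det by delta * cofactor(1,2).
Cofactor C_12 = (-1)^(1+2) * minor(1,2) = -6
Entry delta = 2 - -3 = 5
Det delta = 5 * -6 = -30
New det = -13 + -30 = -43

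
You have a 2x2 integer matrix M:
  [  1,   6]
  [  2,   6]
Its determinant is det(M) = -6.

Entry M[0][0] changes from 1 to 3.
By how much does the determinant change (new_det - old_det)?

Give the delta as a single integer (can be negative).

Cofactor C_00 = 6
Entry delta = 3 - 1 = 2
Det delta = entry_delta * cofactor = 2 * 6 = 12

Answer: 12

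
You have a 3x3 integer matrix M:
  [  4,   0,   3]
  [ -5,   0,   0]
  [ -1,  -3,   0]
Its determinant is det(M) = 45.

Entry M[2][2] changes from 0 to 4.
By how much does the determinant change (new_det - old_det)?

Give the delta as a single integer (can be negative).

Cofactor C_22 = 0
Entry delta = 4 - 0 = 4
Det delta = entry_delta * cofactor = 4 * 0 = 0

Answer: 0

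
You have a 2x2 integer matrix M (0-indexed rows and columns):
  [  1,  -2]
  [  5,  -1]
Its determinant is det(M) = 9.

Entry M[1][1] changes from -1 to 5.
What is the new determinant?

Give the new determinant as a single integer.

det is linear in row 1: changing M[1][1] by delta changes det by delta * cofactor(1,1).
Cofactor C_11 = (-1)^(1+1) * minor(1,1) = 1
Entry delta = 5 - -1 = 6
Det delta = 6 * 1 = 6
New det = 9 + 6 = 15

Answer: 15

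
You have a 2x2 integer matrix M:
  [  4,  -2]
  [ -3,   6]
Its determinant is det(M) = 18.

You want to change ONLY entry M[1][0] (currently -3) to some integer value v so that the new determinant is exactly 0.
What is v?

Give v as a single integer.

det is linear in entry M[1][0]: det = old_det + (v - -3) * C_10
Cofactor C_10 = 2
Want det = 0: 18 + (v - -3) * 2 = 0
  (v - -3) = -18 / 2 = -9
  v = -3 + (-9) = -12

Answer: -12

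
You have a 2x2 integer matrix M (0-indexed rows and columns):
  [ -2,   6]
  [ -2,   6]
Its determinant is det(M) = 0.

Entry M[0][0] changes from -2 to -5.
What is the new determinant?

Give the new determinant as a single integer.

Answer: -18

Derivation:
det is linear in row 0: changing M[0][0] by delta changes det by delta * cofactor(0,0).
Cofactor C_00 = (-1)^(0+0) * minor(0,0) = 6
Entry delta = -5 - -2 = -3
Det delta = -3 * 6 = -18
New det = 0 + -18 = -18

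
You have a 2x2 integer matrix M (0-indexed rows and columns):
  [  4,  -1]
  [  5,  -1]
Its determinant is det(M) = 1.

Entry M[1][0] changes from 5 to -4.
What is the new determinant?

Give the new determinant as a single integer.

Answer: -8

Derivation:
det is linear in row 1: changing M[1][0] by delta changes det by delta * cofactor(1,0).
Cofactor C_10 = (-1)^(1+0) * minor(1,0) = 1
Entry delta = -4 - 5 = -9
Det delta = -9 * 1 = -9
New det = 1 + -9 = -8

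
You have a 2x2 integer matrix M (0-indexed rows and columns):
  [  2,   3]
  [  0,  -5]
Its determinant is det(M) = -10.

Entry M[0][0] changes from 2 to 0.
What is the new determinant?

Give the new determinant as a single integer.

det is linear in row 0: changing M[0][0] by delta changes det by delta * cofactor(0,0).
Cofactor C_00 = (-1)^(0+0) * minor(0,0) = -5
Entry delta = 0 - 2 = -2
Det delta = -2 * -5 = 10
New det = -10 + 10 = 0

Answer: 0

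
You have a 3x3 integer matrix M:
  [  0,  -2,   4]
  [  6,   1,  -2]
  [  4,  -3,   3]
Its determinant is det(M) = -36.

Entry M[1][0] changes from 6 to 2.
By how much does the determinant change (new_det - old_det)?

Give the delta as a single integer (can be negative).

Answer: 24

Derivation:
Cofactor C_10 = -6
Entry delta = 2 - 6 = -4
Det delta = entry_delta * cofactor = -4 * -6 = 24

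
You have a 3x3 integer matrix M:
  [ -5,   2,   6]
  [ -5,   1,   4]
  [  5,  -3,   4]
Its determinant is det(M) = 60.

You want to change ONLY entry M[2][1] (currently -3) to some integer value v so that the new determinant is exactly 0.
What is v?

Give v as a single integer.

det is linear in entry M[2][1]: det = old_det + (v - -3) * C_21
Cofactor C_21 = -10
Want det = 0: 60 + (v - -3) * -10 = 0
  (v - -3) = -60 / -10 = 6
  v = -3 + (6) = 3

Answer: 3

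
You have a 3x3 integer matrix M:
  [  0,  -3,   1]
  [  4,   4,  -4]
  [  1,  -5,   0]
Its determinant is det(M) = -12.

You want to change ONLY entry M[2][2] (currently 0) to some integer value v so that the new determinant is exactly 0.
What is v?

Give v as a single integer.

Answer: 1

Derivation:
det is linear in entry M[2][2]: det = old_det + (v - 0) * C_22
Cofactor C_22 = 12
Want det = 0: -12 + (v - 0) * 12 = 0
  (v - 0) = 12 / 12 = 1
  v = 0 + (1) = 1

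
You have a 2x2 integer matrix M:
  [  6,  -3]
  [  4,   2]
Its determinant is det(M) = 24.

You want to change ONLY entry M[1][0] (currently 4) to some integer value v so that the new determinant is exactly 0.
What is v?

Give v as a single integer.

det is linear in entry M[1][0]: det = old_det + (v - 4) * C_10
Cofactor C_10 = 3
Want det = 0: 24 + (v - 4) * 3 = 0
  (v - 4) = -24 / 3 = -8
  v = 4 + (-8) = -4

Answer: -4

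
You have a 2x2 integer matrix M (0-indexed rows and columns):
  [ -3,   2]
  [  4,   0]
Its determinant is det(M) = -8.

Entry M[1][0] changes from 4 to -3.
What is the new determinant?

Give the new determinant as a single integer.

det is linear in row 1: changing M[1][0] by delta changes det by delta * cofactor(1,0).
Cofactor C_10 = (-1)^(1+0) * minor(1,0) = -2
Entry delta = -3 - 4 = -7
Det delta = -7 * -2 = 14
New det = -8 + 14 = 6

Answer: 6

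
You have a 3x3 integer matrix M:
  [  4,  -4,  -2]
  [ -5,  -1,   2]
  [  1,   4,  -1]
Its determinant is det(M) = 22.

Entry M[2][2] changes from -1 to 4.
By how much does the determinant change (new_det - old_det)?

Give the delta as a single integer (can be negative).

Cofactor C_22 = -24
Entry delta = 4 - -1 = 5
Det delta = entry_delta * cofactor = 5 * -24 = -120

Answer: -120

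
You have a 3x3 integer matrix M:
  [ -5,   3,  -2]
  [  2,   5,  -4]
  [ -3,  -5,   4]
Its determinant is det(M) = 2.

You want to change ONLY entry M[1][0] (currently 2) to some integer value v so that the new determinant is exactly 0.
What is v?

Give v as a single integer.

Answer: 3

Derivation:
det is linear in entry M[1][0]: det = old_det + (v - 2) * C_10
Cofactor C_10 = -2
Want det = 0: 2 + (v - 2) * -2 = 0
  (v - 2) = -2 / -2 = 1
  v = 2 + (1) = 3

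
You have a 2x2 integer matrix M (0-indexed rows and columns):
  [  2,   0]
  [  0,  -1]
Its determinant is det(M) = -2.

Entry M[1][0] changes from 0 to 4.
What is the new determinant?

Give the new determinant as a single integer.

Answer: -2

Derivation:
det is linear in row 1: changing M[1][0] by delta changes det by delta * cofactor(1,0).
Cofactor C_10 = (-1)^(1+0) * minor(1,0) = 0
Entry delta = 4 - 0 = 4
Det delta = 4 * 0 = 0
New det = -2 + 0 = -2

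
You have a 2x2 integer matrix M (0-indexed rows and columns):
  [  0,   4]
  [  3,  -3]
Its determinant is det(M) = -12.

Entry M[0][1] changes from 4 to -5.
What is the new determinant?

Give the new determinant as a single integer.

det is linear in row 0: changing M[0][1] by delta changes det by delta * cofactor(0,1).
Cofactor C_01 = (-1)^(0+1) * minor(0,1) = -3
Entry delta = -5 - 4 = -9
Det delta = -9 * -3 = 27
New det = -12 + 27 = 15

Answer: 15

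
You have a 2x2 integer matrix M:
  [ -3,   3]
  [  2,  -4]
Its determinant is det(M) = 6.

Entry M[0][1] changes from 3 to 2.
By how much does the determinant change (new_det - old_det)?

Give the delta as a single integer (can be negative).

Cofactor C_01 = -2
Entry delta = 2 - 3 = -1
Det delta = entry_delta * cofactor = -1 * -2 = 2

Answer: 2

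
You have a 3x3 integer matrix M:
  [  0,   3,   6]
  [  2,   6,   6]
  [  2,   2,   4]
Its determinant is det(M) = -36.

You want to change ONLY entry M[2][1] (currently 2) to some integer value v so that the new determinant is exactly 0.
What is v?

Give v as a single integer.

det is linear in entry M[2][1]: det = old_det + (v - 2) * C_21
Cofactor C_21 = 12
Want det = 0: -36 + (v - 2) * 12 = 0
  (v - 2) = 36 / 12 = 3
  v = 2 + (3) = 5

Answer: 5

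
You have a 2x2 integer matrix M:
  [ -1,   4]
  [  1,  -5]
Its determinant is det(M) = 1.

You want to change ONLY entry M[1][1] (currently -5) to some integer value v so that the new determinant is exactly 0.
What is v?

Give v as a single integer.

Answer: -4

Derivation:
det is linear in entry M[1][1]: det = old_det + (v - -5) * C_11
Cofactor C_11 = -1
Want det = 0: 1 + (v - -5) * -1 = 0
  (v - -5) = -1 / -1 = 1
  v = -5 + (1) = -4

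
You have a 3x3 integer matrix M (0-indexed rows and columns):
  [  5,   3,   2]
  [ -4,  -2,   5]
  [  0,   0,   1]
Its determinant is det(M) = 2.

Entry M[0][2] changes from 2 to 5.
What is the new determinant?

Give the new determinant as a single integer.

det is linear in row 0: changing M[0][2] by delta changes det by delta * cofactor(0,2).
Cofactor C_02 = (-1)^(0+2) * minor(0,2) = 0
Entry delta = 5 - 2 = 3
Det delta = 3 * 0 = 0
New det = 2 + 0 = 2

Answer: 2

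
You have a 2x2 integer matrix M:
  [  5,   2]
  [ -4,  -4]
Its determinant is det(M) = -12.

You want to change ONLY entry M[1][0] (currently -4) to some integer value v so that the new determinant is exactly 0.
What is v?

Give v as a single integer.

det is linear in entry M[1][0]: det = old_det + (v - -4) * C_10
Cofactor C_10 = -2
Want det = 0: -12 + (v - -4) * -2 = 0
  (v - -4) = 12 / -2 = -6
  v = -4 + (-6) = -10

Answer: -10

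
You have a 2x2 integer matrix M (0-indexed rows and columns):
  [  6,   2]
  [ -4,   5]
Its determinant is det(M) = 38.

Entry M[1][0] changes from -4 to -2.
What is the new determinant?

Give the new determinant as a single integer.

det is linear in row 1: changing M[1][0] by delta changes det by delta * cofactor(1,0).
Cofactor C_10 = (-1)^(1+0) * minor(1,0) = -2
Entry delta = -2 - -4 = 2
Det delta = 2 * -2 = -4
New det = 38 + -4 = 34

Answer: 34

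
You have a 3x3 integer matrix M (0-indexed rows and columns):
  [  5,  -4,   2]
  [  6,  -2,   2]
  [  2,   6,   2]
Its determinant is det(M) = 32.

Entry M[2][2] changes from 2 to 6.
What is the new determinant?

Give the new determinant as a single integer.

Answer: 88

Derivation:
det is linear in row 2: changing M[2][2] by delta changes det by delta * cofactor(2,2).
Cofactor C_22 = (-1)^(2+2) * minor(2,2) = 14
Entry delta = 6 - 2 = 4
Det delta = 4 * 14 = 56
New det = 32 + 56 = 88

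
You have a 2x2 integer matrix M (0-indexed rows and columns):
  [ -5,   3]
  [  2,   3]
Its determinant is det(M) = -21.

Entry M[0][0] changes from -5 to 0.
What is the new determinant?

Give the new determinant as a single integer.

Answer: -6

Derivation:
det is linear in row 0: changing M[0][0] by delta changes det by delta * cofactor(0,0).
Cofactor C_00 = (-1)^(0+0) * minor(0,0) = 3
Entry delta = 0 - -5 = 5
Det delta = 5 * 3 = 15
New det = -21 + 15 = -6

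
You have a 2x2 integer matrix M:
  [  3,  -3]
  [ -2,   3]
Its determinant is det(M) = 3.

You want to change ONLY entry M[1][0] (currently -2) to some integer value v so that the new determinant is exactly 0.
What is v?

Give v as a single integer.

Answer: -3

Derivation:
det is linear in entry M[1][0]: det = old_det + (v - -2) * C_10
Cofactor C_10 = 3
Want det = 0: 3 + (v - -2) * 3 = 0
  (v - -2) = -3 / 3 = -1
  v = -2 + (-1) = -3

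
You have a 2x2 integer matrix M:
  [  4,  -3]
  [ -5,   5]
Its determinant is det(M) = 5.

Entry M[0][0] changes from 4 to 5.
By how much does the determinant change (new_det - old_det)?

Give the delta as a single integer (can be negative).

Cofactor C_00 = 5
Entry delta = 5 - 4 = 1
Det delta = entry_delta * cofactor = 1 * 5 = 5

Answer: 5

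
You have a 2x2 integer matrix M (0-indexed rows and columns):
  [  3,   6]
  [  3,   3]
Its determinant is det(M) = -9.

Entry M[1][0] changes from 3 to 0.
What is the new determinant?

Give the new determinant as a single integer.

Answer: 9

Derivation:
det is linear in row 1: changing M[1][0] by delta changes det by delta * cofactor(1,0).
Cofactor C_10 = (-1)^(1+0) * minor(1,0) = -6
Entry delta = 0 - 3 = -3
Det delta = -3 * -6 = 18
New det = -9 + 18 = 9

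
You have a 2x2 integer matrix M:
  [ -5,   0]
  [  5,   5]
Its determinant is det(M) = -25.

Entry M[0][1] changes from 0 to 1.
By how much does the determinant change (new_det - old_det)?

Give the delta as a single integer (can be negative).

Answer: -5

Derivation:
Cofactor C_01 = -5
Entry delta = 1 - 0 = 1
Det delta = entry_delta * cofactor = 1 * -5 = -5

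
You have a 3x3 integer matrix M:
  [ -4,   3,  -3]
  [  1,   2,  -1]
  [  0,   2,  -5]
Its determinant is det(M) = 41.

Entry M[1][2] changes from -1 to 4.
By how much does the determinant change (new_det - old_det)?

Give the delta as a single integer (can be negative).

Answer: 40

Derivation:
Cofactor C_12 = 8
Entry delta = 4 - -1 = 5
Det delta = entry_delta * cofactor = 5 * 8 = 40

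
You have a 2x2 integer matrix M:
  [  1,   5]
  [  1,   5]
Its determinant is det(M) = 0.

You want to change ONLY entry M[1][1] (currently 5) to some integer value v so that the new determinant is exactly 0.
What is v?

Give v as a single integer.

det is linear in entry M[1][1]: det = old_det + (v - 5) * C_11
Cofactor C_11 = 1
Want det = 0: 0 + (v - 5) * 1 = 0
  (v - 5) = 0 / 1 = 0
  v = 5 + (0) = 5

Answer: 5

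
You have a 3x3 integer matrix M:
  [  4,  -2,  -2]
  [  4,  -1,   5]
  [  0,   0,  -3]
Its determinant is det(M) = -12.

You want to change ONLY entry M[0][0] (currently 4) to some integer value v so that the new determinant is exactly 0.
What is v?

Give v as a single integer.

det is linear in entry M[0][0]: det = old_det + (v - 4) * C_00
Cofactor C_00 = 3
Want det = 0: -12 + (v - 4) * 3 = 0
  (v - 4) = 12 / 3 = 4
  v = 4 + (4) = 8

Answer: 8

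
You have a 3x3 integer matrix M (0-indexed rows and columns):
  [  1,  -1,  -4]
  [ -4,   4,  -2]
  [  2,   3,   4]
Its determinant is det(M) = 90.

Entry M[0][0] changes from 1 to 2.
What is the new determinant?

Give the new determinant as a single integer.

Answer: 112

Derivation:
det is linear in row 0: changing M[0][0] by delta changes det by delta * cofactor(0,0).
Cofactor C_00 = (-1)^(0+0) * minor(0,0) = 22
Entry delta = 2 - 1 = 1
Det delta = 1 * 22 = 22
New det = 90 + 22 = 112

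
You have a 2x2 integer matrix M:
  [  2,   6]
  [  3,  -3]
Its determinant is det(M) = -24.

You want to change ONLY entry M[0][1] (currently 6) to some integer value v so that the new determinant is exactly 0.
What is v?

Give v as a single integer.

det is linear in entry M[0][1]: det = old_det + (v - 6) * C_01
Cofactor C_01 = -3
Want det = 0: -24 + (v - 6) * -3 = 0
  (v - 6) = 24 / -3 = -8
  v = 6 + (-8) = -2

Answer: -2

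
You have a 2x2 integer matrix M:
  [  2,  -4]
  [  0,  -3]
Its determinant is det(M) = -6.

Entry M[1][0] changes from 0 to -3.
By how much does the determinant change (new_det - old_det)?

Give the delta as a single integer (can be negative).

Cofactor C_10 = 4
Entry delta = -3 - 0 = -3
Det delta = entry_delta * cofactor = -3 * 4 = -12

Answer: -12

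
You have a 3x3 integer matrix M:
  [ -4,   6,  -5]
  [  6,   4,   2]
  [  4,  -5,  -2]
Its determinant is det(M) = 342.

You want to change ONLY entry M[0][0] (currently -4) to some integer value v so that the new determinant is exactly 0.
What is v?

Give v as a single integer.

det is linear in entry M[0][0]: det = old_det + (v - -4) * C_00
Cofactor C_00 = 2
Want det = 0: 342 + (v - -4) * 2 = 0
  (v - -4) = -342 / 2 = -171
  v = -4 + (-171) = -175

Answer: -175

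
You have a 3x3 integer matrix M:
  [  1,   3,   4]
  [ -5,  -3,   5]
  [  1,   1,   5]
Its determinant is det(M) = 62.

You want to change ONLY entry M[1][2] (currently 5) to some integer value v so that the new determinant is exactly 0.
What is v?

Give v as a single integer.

Answer: -26

Derivation:
det is linear in entry M[1][2]: det = old_det + (v - 5) * C_12
Cofactor C_12 = 2
Want det = 0: 62 + (v - 5) * 2 = 0
  (v - 5) = -62 / 2 = -31
  v = 5 + (-31) = -26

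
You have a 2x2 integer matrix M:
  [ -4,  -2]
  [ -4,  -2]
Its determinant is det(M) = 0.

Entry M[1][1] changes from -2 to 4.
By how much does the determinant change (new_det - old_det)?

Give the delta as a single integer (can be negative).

Answer: -24

Derivation:
Cofactor C_11 = -4
Entry delta = 4 - -2 = 6
Det delta = entry_delta * cofactor = 6 * -4 = -24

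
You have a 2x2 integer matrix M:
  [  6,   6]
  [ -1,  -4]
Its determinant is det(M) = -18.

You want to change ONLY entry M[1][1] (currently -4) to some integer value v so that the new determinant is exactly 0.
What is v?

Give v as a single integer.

det is linear in entry M[1][1]: det = old_det + (v - -4) * C_11
Cofactor C_11 = 6
Want det = 0: -18 + (v - -4) * 6 = 0
  (v - -4) = 18 / 6 = 3
  v = -4 + (3) = -1

Answer: -1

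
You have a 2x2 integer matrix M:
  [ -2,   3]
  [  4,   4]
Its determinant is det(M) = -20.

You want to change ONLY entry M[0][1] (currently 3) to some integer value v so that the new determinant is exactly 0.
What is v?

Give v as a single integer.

Answer: -2

Derivation:
det is linear in entry M[0][1]: det = old_det + (v - 3) * C_01
Cofactor C_01 = -4
Want det = 0: -20 + (v - 3) * -4 = 0
  (v - 3) = 20 / -4 = -5
  v = 3 + (-5) = -2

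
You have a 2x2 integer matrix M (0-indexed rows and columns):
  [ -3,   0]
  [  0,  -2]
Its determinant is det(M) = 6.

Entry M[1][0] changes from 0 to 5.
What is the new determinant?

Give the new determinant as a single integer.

Answer: 6

Derivation:
det is linear in row 1: changing M[1][0] by delta changes det by delta * cofactor(1,0).
Cofactor C_10 = (-1)^(1+0) * minor(1,0) = 0
Entry delta = 5 - 0 = 5
Det delta = 5 * 0 = 0
New det = 6 + 0 = 6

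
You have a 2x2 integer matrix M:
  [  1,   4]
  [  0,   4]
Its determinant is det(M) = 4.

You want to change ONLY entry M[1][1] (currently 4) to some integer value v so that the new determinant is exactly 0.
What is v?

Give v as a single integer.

det is linear in entry M[1][1]: det = old_det + (v - 4) * C_11
Cofactor C_11 = 1
Want det = 0: 4 + (v - 4) * 1 = 0
  (v - 4) = -4 / 1 = -4
  v = 4 + (-4) = 0

Answer: 0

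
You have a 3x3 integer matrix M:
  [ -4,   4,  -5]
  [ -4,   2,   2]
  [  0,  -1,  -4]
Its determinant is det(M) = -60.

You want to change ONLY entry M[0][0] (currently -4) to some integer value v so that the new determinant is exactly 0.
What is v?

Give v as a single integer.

det is linear in entry M[0][0]: det = old_det + (v - -4) * C_00
Cofactor C_00 = -6
Want det = 0: -60 + (v - -4) * -6 = 0
  (v - -4) = 60 / -6 = -10
  v = -4 + (-10) = -14

Answer: -14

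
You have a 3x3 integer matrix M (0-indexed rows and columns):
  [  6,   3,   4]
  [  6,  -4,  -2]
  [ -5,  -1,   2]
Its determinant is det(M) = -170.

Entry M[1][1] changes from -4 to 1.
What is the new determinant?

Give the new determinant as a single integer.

Answer: -10

Derivation:
det is linear in row 1: changing M[1][1] by delta changes det by delta * cofactor(1,1).
Cofactor C_11 = (-1)^(1+1) * minor(1,1) = 32
Entry delta = 1 - -4 = 5
Det delta = 5 * 32 = 160
New det = -170 + 160 = -10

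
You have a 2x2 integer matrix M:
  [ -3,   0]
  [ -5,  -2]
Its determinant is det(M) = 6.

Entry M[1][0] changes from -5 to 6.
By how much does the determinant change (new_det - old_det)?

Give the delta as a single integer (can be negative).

Answer: 0

Derivation:
Cofactor C_10 = 0
Entry delta = 6 - -5 = 11
Det delta = entry_delta * cofactor = 11 * 0 = 0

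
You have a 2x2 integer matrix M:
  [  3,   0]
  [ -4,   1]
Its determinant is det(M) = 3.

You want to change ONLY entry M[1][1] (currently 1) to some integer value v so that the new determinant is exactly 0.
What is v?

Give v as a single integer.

Answer: 0

Derivation:
det is linear in entry M[1][1]: det = old_det + (v - 1) * C_11
Cofactor C_11 = 3
Want det = 0: 3 + (v - 1) * 3 = 0
  (v - 1) = -3 / 3 = -1
  v = 1 + (-1) = 0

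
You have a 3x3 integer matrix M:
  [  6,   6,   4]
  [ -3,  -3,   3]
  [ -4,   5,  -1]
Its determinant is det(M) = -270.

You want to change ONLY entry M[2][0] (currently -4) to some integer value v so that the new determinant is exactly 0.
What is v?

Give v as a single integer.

det is linear in entry M[2][0]: det = old_det + (v - -4) * C_20
Cofactor C_20 = 30
Want det = 0: -270 + (v - -4) * 30 = 0
  (v - -4) = 270 / 30 = 9
  v = -4 + (9) = 5

Answer: 5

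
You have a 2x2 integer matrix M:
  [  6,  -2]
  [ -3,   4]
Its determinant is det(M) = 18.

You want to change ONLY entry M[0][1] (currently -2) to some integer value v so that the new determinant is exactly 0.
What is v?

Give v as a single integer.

det is linear in entry M[0][1]: det = old_det + (v - -2) * C_01
Cofactor C_01 = 3
Want det = 0: 18 + (v - -2) * 3 = 0
  (v - -2) = -18 / 3 = -6
  v = -2 + (-6) = -8

Answer: -8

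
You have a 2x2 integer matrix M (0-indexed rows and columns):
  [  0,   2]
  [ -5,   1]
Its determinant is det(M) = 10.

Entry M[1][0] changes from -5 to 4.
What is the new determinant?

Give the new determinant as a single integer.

Answer: -8

Derivation:
det is linear in row 1: changing M[1][0] by delta changes det by delta * cofactor(1,0).
Cofactor C_10 = (-1)^(1+0) * minor(1,0) = -2
Entry delta = 4 - -5 = 9
Det delta = 9 * -2 = -18
New det = 10 + -18 = -8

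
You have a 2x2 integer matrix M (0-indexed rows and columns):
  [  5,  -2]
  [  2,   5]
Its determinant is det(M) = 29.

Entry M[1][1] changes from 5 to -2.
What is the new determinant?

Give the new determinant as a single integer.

det is linear in row 1: changing M[1][1] by delta changes det by delta * cofactor(1,1).
Cofactor C_11 = (-1)^(1+1) * minor(1,1) = 5
Entry delta = -2 - 5 = -7
Det delta = -7 * 5 = -35
New det = 29 + -35 = -6

Answer: -6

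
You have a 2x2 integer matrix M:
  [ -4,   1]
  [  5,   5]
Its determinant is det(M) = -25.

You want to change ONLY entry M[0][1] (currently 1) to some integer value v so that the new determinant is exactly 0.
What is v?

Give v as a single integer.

det is linear in entry M[0][1]: det = old_det + (v - 1) * C_01
Cofactor C_01 = -5
Want det = 0: -25 + (v - 1) * -5 = 0
  (v - 1) = 25 / -5 = -5
  v = 1 + (-5) = -4

Answer: -4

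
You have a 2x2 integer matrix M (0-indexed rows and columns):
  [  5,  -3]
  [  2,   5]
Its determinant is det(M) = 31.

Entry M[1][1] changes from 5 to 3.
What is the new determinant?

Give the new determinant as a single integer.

det is linear in row 1: changing M[1][1] by delta changes det by delta * cofactor(1,1).
Cofactor C_11 = (-1)^(1+1) * minor(1,1) = 5
Entry delta = 3 - 5 = -2
Det delta = -2 * 5 = -10
New det = 31 + -10 = 21

Answer: 21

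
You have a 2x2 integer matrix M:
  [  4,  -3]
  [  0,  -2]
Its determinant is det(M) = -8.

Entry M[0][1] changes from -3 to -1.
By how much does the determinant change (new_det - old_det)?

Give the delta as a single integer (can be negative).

Answer: 0

Derivation:
Cofactor C_01 = 0
Entry delta = -1 - -3 = 2
Det delta = entry_delta * cofactor = 2 * 0 = 0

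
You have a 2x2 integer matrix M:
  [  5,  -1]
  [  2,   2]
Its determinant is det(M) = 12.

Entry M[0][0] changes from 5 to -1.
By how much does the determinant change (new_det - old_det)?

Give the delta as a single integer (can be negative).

Answer: -12

Derivation:
Cofactor C_00 = 2
Entry delta = -1 - 5 = -6
Det delta = entry_delta * cofactor = -6 * 2 = -12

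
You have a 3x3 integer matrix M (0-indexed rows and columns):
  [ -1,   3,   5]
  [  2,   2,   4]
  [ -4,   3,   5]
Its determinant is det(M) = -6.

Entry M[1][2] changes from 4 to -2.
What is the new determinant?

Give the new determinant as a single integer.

Answer: 48

Derivation:
det is linear in row 1: changing M[1][2] by delta changes det by delta * cofactor(1,2).
Cofactor C_12 = (-1)^(1+2) * minor(1,2) = -9
Entry delta = -2 - 4 = -6
Det delta = -6 * -9 = 54
New det = -6 + 54 = 48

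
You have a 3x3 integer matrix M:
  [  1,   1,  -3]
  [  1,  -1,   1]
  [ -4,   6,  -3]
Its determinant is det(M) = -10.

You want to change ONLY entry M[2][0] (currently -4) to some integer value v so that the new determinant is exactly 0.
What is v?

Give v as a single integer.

det is linear in entry M[2][0]: det = old_det + (v - -4) * C_20
Cofactor C_20 = -2
Want det = 0: -10 + (v - -4) * -2 = 0
  (v - -4) = 10 / -2 = -5
  v = -4 + (-5) = -9

Answer: -9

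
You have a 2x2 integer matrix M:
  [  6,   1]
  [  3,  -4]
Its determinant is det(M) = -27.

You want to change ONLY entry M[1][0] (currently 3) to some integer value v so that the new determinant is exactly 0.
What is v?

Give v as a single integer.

Answer: -24

Derivation:
det is linear in entry M[1][0]: det = old_det + (v - 3) * C_10
Cofactor C_10 = -1
Want det = 0: -27 + (v - 3) * -1 = 0
  (v - 3) = 27 / -1 = -27
  v = 3 + (-27) = -24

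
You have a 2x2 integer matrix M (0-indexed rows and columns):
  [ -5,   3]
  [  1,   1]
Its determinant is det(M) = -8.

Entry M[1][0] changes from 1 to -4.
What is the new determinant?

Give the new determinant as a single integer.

Answer: 7

Derivation:
det is linear in row 1: changing M[1][0] by delta changes det by delta * cofactor(1,0).
Cofactor C_10 = (-1)^(1+0) * minor(1,0) = -3
Entry delta = -4 - 1 = -5
Det delta = -5 * -3 = 15
New det = -8 + 15 = 7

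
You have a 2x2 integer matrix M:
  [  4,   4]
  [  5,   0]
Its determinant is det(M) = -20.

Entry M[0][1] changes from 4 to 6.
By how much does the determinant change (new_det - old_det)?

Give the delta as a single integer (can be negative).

Answer: -10

Derivation:
Cofactor C_01 = -5
Entry delta = 6 - 4 = 2
Det delta = entry_delta * cofactor = 2 * -5 = -10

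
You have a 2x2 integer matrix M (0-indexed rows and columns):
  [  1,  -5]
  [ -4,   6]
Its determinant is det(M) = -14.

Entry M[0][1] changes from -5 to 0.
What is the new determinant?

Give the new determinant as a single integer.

Answer: 6

Derivation:
det is linear in row 0: changing M[0][1] by delta changes det by delta * cofactor(0,1).
Cofactor C_01 = (-1)^(0+1) * minor(0,1) = 4
Entry delta = 0 - -5 = 5
Det delta = 5 * 4 = 20
New det = -14 + 20 = 6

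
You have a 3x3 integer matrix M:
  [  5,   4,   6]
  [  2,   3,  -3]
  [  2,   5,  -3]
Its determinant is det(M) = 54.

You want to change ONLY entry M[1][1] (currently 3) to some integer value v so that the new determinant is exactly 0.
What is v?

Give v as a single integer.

det is linear in entry M[1][1]: det = old_det + (v - 3) * C_11
Cofactor C_11 = -27
Want det = 0: 54 + (v - 3) * -27 = 0
  (v - 3) = -54 / -27 = 2
  v = 3 + (2) = 5

Answer: 5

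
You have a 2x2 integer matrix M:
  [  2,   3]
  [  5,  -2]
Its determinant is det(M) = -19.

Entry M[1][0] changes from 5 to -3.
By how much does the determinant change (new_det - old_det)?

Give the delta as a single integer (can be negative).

Answer: 24

Derivation:
Cofactor C_10 = -3
Entry delta = -3 - 5 = -8
Det delta = entry_delta * cofactor = -8 * -3 = 24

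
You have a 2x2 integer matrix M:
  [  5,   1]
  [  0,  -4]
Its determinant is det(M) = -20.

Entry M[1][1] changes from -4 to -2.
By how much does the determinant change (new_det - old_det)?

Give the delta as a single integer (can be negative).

Cofactor C_11 = 5
Entry delta = -2 - -4 = 2
Det delta = entry_delta * cofactor = 2 * 5 = 10

Answer: 10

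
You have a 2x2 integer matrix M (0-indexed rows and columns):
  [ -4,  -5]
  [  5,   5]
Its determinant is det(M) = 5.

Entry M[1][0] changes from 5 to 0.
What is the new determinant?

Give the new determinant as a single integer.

Answer: -20

Derivation:
det is linear in row 1: changing M[1][0] by delta changes det by delta * cofactor(1,0).
Cofactor C_10 = (-1)^(1+0) * minor(1,0) = 5
Entry delta = 0 - 5 = -5
Det delta = -5 * 5 = -25
New det = 5 + -25 = -20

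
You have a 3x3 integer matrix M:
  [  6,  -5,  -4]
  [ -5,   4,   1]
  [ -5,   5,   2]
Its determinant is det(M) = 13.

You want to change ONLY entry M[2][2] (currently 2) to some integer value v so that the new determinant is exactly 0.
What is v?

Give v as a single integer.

det is linear in entry M[2][2]: det = old_det + (v - 2) * C_22
Cofactor C_22 = -1
Want det = 0: 13 + (v - 2) * -1 = 0
  (v - 2) = -13 / -1 = 13
  v = 2 + (13) = 15

Answer: 15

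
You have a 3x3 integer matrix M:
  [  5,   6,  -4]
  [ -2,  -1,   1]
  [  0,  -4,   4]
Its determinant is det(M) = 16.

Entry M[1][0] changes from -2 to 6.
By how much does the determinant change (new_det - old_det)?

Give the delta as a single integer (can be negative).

Cofactor C_10 = -8
Entry delta = 6 - -2 = 8
Det delta = entry_delta * cofactor = 8 * -8 = -64

Answer: -64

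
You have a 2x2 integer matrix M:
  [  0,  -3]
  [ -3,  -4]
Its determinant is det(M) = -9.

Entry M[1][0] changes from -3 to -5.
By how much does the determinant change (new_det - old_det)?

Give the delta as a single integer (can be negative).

Answer: -6

Derivation:
Cofactor C_10 = 3
Entry delta = -5 - -3 = -2
Det delta = entry_delta * cofactor = -2 * 3 = -6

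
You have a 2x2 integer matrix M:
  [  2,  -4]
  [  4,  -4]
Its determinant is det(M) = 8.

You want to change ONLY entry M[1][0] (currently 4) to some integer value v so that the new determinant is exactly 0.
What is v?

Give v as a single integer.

det is linear in entry M[1][0]: det = old_det + (v - 4) * C_10
Cofactor C_10 = 4
Want det = 0: 8 + (v - 4) * 4 = 0
  (v - 4) = -8 / 4 = -2
  v = 4 + (-2) = 2

Answer: 2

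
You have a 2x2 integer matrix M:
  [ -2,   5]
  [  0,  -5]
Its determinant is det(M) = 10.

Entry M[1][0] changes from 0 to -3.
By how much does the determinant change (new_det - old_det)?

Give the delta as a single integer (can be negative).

Answer: 15

Derivation:
Cofactor C_10 = -5
Entry delta = -3 - 0 = -3
Det delta = entry_delta * cofactor = -3 * -5 = 15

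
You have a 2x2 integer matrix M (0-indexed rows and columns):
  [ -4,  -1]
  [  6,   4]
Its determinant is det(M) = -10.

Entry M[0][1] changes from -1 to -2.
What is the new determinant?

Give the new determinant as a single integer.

det is linear in row 0: changing M[0][1] by delta changes det by delta * cofactor(0,1).
Cofactor C_01 = (-1)^(0+1) * minor(0,1) = -6
Entry delta = -2 - -1 = -1
Det delta = -1 * -6 = 6
New det = -10 + 6 = -4

Answer: -4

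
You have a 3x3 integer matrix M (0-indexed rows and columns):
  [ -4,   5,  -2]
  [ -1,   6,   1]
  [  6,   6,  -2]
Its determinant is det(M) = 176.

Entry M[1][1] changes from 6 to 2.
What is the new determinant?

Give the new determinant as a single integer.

det is linear in row 1: changing M[1][1] by delta changes det by delta * cofactor(1,1).
Cofactor C_11 = (-1)^(1+1) * minor(1,1) = 20
Entry delta = 2 - 6 = -4
Det delta = -4 * 20 = -80
New det = 176 + -80 = 96

Answer: 96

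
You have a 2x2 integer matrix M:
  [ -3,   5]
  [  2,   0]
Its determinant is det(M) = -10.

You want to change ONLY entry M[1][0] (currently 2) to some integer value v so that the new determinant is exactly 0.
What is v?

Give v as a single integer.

Answer: 0

Derivation:
det is linear in entry M[1][0]: det = old_det + (v - 2) * C_10
Cofactor C_10 = -5
Want det = 0: -10 + (v - 2) * -5 = 0
  (v - 2) = 10 / -5 = -2
  v = 2 + (-2) = 0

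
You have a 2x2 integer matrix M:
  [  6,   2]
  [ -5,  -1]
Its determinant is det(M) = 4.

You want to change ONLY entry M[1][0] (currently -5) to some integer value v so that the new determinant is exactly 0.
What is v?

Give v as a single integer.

Answer: -3

Derivation:
det is linear in entry M[1][0]: det = old_det + (v - -5) * C_10
Cofactor C_10 = -2
Want det = 0: 4 + (v - -5) * -2 = 0
  (v - -5) = -4 / -2 = 2
  v = -5 + (2) = -3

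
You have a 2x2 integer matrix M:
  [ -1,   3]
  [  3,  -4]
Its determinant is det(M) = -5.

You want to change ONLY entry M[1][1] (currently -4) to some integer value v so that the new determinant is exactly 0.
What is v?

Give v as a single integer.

det is linear in entry M[1][1]: det = old_det + (v - -4) * C_11
Cofactor C_11 = -1
Want det = 0: -5 + (v - -4) * -1 = 0
  (v - -4) = 5 / -1 = -5
  v = -4 + (-5) = -9

Answer: -9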